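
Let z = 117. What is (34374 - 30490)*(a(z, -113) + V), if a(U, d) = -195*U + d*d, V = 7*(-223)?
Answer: -45081588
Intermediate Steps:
V = -1561
a(U, d) = d² - 195*U (a(U, d) = -195*U + d² = d² - 195*U)
(34374 - 30490)*(a(z, -113) + V) = (34374 - 30490)*(((-113)² - 195*117) - 1561) = 3884*((12769 - 22815) - 1561) = 3884*(-10046 - 1561) = 3884*(-11607) = -45081588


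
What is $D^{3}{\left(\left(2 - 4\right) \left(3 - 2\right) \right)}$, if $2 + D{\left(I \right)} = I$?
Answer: $-64$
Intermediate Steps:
$D{\left(I \right)} = -2 + I$
$D^{3}{\left(\left(2 - 4\right) \left(3 - 2\right) \right)} = \left(-2 + \left(2 - 4\right) \left(3 - 2\right)\right)^{3} = \left(-2 - 2\right)^{3} = \left(-4\right)^{3} = -64$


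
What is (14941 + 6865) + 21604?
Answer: 43410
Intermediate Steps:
(14941 + 6865) + 21604 = 21806 + 21604 = 43410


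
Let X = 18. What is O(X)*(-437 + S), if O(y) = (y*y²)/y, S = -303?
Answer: -239760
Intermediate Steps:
O(y) = y² (O(y) = y³/y = y²)
O(X)*(-437 + S) = 18²*(-437 - 303) = 324*(-740) = -239760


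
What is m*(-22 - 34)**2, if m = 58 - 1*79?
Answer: -65856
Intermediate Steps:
m = -21 (m = 58 - 79 = -21)
m*(-22 - 34)**2 = -21*(-22 - 34)**2 = -21*(-56)**2 = -21*3136 = -65856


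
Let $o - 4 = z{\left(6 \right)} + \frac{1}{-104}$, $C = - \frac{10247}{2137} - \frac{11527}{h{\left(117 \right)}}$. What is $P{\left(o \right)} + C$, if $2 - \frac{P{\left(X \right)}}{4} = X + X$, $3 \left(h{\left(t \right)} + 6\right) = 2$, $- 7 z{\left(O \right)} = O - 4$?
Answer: $\frac{6642619647}{3111472} \approx 2134.9$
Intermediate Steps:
$z{\left(O \right)} = \frac{4}{7} - \frac{O}{7}$ ($z{\left(O \right)} = - \frac{O - 4}{7} = - \frac{-4 + O}{7} = \frac{4}{7} - \frac{O}{7}$)
$h{\left(t \right)} = - \frac{16}{3}$ ($h{\left(t \right)} = -6 + \frac{1}{3} \cdot 2 = -6 + \frac{2}{3} = - \frac{16}{3}$)
$C = \frac{73735645}{34192}$ ($C = - \frac{10247}{2137} - \frac{11527}{- \frac{16}{3}} = \left(-10247\right) \frac{1}{2137} - - \frac{34581}{16} = - \frac{10247}{2137} + \frac{34581}{16} = \frac{73735645}{34192} \approx 2156.5$)
$o = \frac{2697}{728}$ ($o = 4 + \left(\left(\frac{4}{7} - \frac{6}{7}\right) + \frac{1}{-104}\right) = 4 + \left(\left(\frac{4}{7} - \frac{6}{7}\right) - \frac{1}{104}\right) = 4 - \frac{215}{728} = \frac{2697}{728} \approx 3.7047$)
$P{\left(X \right)} = 8 - 8 X$ ($P{\left(X \right)} = 8 - 4 \left(X + X\right) = 8 - 4 \cdot 2 X = 8 - 8 X$)
$P{\left(o \right)} + C = \left(8 - \frac{2697}{91}\right) + \frac{73735645}{34192} = - \frac{1969}{91} + \frac{73735645}{34192} = \frac{6642619647}{3111472}$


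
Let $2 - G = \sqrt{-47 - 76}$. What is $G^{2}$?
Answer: $\left(2 - i \sqrt{123}\right)^{2} \approx -119.0 - 44.362 i$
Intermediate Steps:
$G = 2 - i \sqrt{123}$ ($G = 2 - \sqrt{-47 - 76} = 2 - \sqrt{-123} = 2 - i \sqrt{123} \approx 2.0 - 11.091 i$)
$G^{2} = \left(2 - i \sqrt{123}\right)^{2}$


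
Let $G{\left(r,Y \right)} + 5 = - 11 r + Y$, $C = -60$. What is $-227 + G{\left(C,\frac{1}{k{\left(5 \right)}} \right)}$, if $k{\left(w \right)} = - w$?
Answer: $\frac{2139}{5} \approx 427.8$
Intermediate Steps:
$G{\left(r,Y \right)} = -5 + Y - 11 r$ ($G{\left(r,Y \right)} = -5 + \left(- 11 r + Y\right) = -5 + \left(Y - 11 r\right) = -5 + Y - 11 r$)
$-227 + G{\left(C,\frac{1}{k{\left(5 \right)}} \right)} = -227 - \left(-655 + \frac{1}{5}\right) = -227 + \left(-5 + \frac{1}{-5} + 660\right) = -227 - - \frac{3274}{5} = -227 + \frac{3274}{5} = \frac{2139}{5}$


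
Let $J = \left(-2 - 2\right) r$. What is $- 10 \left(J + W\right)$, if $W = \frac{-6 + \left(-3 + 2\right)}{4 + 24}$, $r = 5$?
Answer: $\frac{405}{2} \approx 202.5$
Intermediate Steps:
$W = - \frac{1}{4}$ ($W = \frac{-6 - 1}{28} = \left(-7\right) \frac{1}{28} = - \frac{1}{4} \approx -0.25$)
$J = -20$ ($J = \left(-2 - 2\right) 5 = \left(-4\right) 5 = -20$)
$- 10 \left(J + W\right) = - 10 \left(-20 - \frac{1}{4}\right) = \left(-10\right) \left(- \frac{81}{4}\right) = \frac{405}{2}$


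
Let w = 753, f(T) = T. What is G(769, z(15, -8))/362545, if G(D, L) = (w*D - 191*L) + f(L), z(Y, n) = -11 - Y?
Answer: 583997/362545 ≈ 1.6108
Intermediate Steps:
G(D, L) = -190*L + 753*D (G(D, L) = (753*D - 191*L) + L = (-191*L + 753*D) + L = -190*L + 753*D)
G(769, z(15, -8))/362545 = (-190*(-11 - 1*15) + 753*769)/362545 = (-190*(-11 - 15) + 579057)*(1/362545) = (-190*(-26) + 579057)*(1/362545) = (4940 + 579057)*(1/362545) = 583997*(1/362545) = 583997/362545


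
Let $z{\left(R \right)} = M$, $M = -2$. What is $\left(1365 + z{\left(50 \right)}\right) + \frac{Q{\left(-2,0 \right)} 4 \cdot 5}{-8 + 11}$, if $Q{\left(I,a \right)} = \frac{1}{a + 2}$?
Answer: $\frac{4099}{3} \approx 1366.3$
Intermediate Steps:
$Q{\left(I,a \right)} = \frac{1}{2 + a}$
$z{\left(R \right)} = -2$
$\left(1365 + z{\left(50 \right)}\right) + \frac{Q{\left(-2,0 \right)} 4 \cdot 5}{-8 + 11} = \left(1365 - 2\right) + \frac{\frac{1}{2 + 0} \cdot 4 \cdot 5}{-8 + 11} = 1363 + \frac{\frac{1}{2} \cdot 4 \cdot 5}{3} = 1363 + \frac{2 \cdot 5}{3} = 1363 + \frac{1}{3} \cdot 10 = 1363 + \frac{10}{3} = \frac{4099}{3}$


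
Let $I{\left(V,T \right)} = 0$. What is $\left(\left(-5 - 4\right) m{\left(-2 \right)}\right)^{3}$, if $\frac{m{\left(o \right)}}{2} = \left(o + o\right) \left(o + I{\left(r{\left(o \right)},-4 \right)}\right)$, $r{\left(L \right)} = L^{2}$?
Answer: $-2985984$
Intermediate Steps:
$m{\left(o \right)} = 4 o^{2}$ ($m{\left(o \right)} = 2 \left(o + o\right) \left(o + 0\right) = 2 \cdot 2 o o = 2 \cdot 2 o^{2} = 4 o^{2}$)
$\left(\left(-5 - 4\right) m{\left(-2 \right)}\right)^{3} = \left(\left(-5 - 4\right) 4 \left(-2\right)^{2}\right)^{3} = \left(- 9 \cdot 4 \cdot 4\right)^{3} = \left(\left(-9\right) 16\right)^{3} = \left(-144\right)^{3} = -2985984$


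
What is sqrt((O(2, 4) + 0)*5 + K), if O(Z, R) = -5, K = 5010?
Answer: sqrt(4985) ≈ 70.604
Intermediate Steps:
sqrt((O(2, 4) + 0)*5 + K) = sqrt((-5 + 0)*5 + 5010) = sqrt(-5*5 + 5010) = sqrt(-25 + 5010) = sqrt(4985)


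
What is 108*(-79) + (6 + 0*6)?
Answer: -8526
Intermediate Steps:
108*(-79) + (6 + 0*6) = -8532 + (6 + 0) = -8532 + 6 = -8526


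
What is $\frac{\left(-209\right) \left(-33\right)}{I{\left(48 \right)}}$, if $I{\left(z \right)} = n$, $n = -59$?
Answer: $- \frac{6897}{59} \approx -116.9$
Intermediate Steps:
$I{\left(z \right)} = -59$
$\frac{\left(-209\right) \left(-33\right)}{I{\left(48 \right)}} = \frac{\left(-209\right) \left(-33\right)}{-59} = 6897 \left(- \frac{1}{59}\right) = - \frac{6897}{59}$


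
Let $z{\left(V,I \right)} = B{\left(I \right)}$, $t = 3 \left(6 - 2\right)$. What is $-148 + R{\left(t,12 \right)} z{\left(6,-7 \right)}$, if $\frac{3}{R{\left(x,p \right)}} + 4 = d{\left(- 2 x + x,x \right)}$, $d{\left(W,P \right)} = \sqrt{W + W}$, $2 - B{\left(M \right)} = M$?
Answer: $- \frac{1507}{10} - \frac{27 i \sqrt{6}}{20} \approx -150.7 - 3.3068 i$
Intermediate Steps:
$B{\left(M \right)} = 2 - M$
$d{\left(W,P \right)} = \sqrt{2} \sqrt{W}$ ($d{\left(W,P \right)} = \sqrt{2 W} = \sqrt{2} \sqrt{W}$)
$t = 12$ ($t = 3 \cdot 4 = 12$)
$z{\left(V,I \right)} = 2 - I$
$R{\left(x,p \right)} = \frac{3}{-4 + \sqrt{2} \sqrt{- x}}$ ($R{\left(x,p \right)} = \frac{3}{-4 + \sqrt{2} \sqrt{- 2 x + x}} = \frac{3}{-4 + \sqrt{2} \sqrt{- x}}$)
$-148 + R{\left(t,12 \right)} z{\left(6,-7 \right)} = -148 + \frac{3}{-4 + \sqrt{2} \sqrt{\left(-1\right) 12}} \left(2 - -7\right) = -148 + \frac{3}{-4 + \sqrt{2} \sqrt{-12}} \left(2 + 7\right) = -148 + \frac{3}{-4 + \sqrt{2} \cdot 2 i \sqrt{3}} \cdot 9 = -148 + \frac{3}{-4 + 2 i \sqrt{6}} \cdot 9 = -148 + \frac{27}{-4 + 2 i \sqrt{6}}$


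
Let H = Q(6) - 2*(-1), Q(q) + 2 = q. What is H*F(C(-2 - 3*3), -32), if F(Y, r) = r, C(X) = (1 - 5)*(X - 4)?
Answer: -192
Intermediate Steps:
C(X) = 16 - 4*X (C(X) = -4*(-4 + X) = 16 - 4*X)
Q(q) = -2 + q
H = 6 (H = (-2 + 6) - 2*(-1) = 4 + 2 = 6)
H*F(C(-2 - 3*3), -32) = 6*(-32) = -192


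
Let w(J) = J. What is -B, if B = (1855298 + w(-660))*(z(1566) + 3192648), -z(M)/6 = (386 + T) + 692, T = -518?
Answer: -5914974717744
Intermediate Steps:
z(M) = -3360 (z(M) = -6*((386 - 518) + 692) = -6*(-132 + 692) = -6*560 = -3360)
B = 5914974717744 (B = (1855298 - 660)*(-3360 + 3192648) = 1854638*3189288 = 5914974717744)
-B = -1*5914974717744 = -5914974717744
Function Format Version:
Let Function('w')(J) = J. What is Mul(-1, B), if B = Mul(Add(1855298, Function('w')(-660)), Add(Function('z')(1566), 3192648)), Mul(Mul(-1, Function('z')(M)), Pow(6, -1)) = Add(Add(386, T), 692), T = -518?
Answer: -5914974717744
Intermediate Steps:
Function('z')(M) = -3360 (Function('z')(M) = Mul(-6, Add(Add(386, -518), 692)) = Mul(-6, Add(-132, 692)) = Mul(-6, 560) = -3360)
B = 5914974717744 (B = Mul(Add(1855298, -660), Add(-3360, 3192648)) = Mul(1854638, 3189288) = 5914974717744)
Mul(-1, B) = Mul(-1, 5914974717744) = -5914974717744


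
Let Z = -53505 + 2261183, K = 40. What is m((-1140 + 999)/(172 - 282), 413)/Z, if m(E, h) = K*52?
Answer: 1040/1103839 ≈ 0.00094217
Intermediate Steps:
m(E, h) = 2080 (m(E, h) = 40*52 = 2080)
Z = 2207678
m((-1140 + 999)/(172 - 282), 413)/Z = 2080/2207678 = 2080*(1/2207678) = 1040/1103839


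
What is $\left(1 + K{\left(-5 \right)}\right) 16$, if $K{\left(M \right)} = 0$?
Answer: $16$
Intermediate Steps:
$\left(1 + K{\left(-5 \right)}\right) 16 = \left(1 + 0\right) 16 = 1 \cdot 16 = 16$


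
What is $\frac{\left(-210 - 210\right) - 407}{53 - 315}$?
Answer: $\frac{827}{262} \approx 3.1565$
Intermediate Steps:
$\frac{\left(-210 - 210\right) - 407}{53 - 315} = \frac{-420 - 407}{-262} = \left(-827\right) \left(- \frac{1}{262}\right) = \frac{827}{262}$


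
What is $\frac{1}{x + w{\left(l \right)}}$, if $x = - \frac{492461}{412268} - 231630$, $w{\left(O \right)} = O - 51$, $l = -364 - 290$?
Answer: $- \frac{412268}{95784778241} \approx -4.3041 \cdot 10^{-6}$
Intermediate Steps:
$l = -654$ ($l = -364 - 290 = -654$)
$w{\left(O \right)} = -51 + O$
$x = - \frac{95494129301}{412268}$ ($x = \left(-492461\right) \frac{1}{412268} - 231630 = - \frac{492461}{412268} - 231630 = - \frac{95494129301}{412268} \approx -2.3163 \cdot 10^{5}$)
$\frac{1}{x + w{\left(l \right)}} = \frac{1}{- \frac{95494129301}{412268} - 705} = \frac{1}{- \frac{95784778241}{412268}} = - \frac{412268}{95784778241}$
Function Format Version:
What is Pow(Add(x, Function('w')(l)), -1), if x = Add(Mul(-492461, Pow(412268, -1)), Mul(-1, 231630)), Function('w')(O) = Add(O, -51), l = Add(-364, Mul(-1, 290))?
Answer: Rational(-412268, 95784778241) ≈ -4.3041e-6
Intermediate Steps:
l = -654 (l = Add(-364, -290) = -654)
Function('w')(O) = Add(-51, O)
x = Rational(-95494129301, 412268) (x = Add(Mul(-492461, Rational(1, 412268)), -231630) = Add(Rational(-492461, 412268), -231630) = Rational(-95494129301, 412268) ≈ -2.3163e+5)
Pow(Add(x, Function('w')(l)), -1) = Pow(Add(Rational(-95494129301, 412268), Add(-51, -654)), -1) = Pow(Add(Rational(-95494129301, 412268), -705), -1) = Pow(Rational(-95784778241, 412268), -1) = Rational(-412268, 95784778241)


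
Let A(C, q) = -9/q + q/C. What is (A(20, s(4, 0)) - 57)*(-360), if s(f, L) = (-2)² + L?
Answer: 21258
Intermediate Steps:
s(f, L) = 4 + L
(A(20, s(4, 0)) - 57)*(-360) = ((-9/(4 + 0) + (4 + 0)/20) - 57)*(-360) = ((-9/4 + 4*(1/20)) - 57)*(-360) = ((-9*¼ + ⅕) - 57)*(-360) = ((-9/4 + ⅕) - 57)*(-360) = (-41/20 - 57)*(-360) = -1181/20*(-360) = 21258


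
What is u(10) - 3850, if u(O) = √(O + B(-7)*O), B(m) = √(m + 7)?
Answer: -3850 + √10 ≈ -3846.8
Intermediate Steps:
B(m) = √(7 + m)
u(O) = √O (u(O) = √(O + √(7 - 7)*O) = √(O + √0*O) = √(O + 0*O) = √(O + 0) = √O)
u(10) - 3850 = √10 - 3850 = -3850 + √10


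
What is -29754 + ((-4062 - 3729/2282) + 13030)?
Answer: -47437381/2282 ≈ -20788.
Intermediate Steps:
-29754 + ((-4062 - 3729/2282) + 13030) = -29754 + (-9273213/2282 + 13030) = -29754 + 20461247/2282 = -47437381/2282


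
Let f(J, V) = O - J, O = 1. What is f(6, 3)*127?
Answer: -635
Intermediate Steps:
f(J, V) = 1 - J
f(6, 3)*127 = (1 - 1*6)*127 = (1 - 6)*127 = -5*127 = -635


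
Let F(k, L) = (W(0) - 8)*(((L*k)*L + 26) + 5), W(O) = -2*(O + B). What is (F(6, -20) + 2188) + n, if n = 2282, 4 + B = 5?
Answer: -19840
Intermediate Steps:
B = 1 (B = -4 + 5 = 1)
W(O) = -2 - 2*O (W(O) = -2*(O + 1) = -2*(1 + O) = -2 - 2*O)
F(k, L) = -310 - 10*k*L² (F(k, L) = ((-2 - 2*0) - 8)*(((L*k)*L + 26) + 5) = ((-2 + 0) - 8)*((k*L² + 26) + 5) = (-2 - 8)*((26 + k*L²) + 5) = -10*(31 + k*L²) = -310 - 10*k*L²)
(F(6, -20) + 2188) + n = ((-310 - 10*6*(-20)²) + 2188) + 2282 = ((-310 - 10*6*400) + 2188) + 2282 = ((-310 - 24000) + 2188) + 2282 = (-24310 + 2188) + 2282 = -22122 + 2282 = -19840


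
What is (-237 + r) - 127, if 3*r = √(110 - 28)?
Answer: -364 + √82/3 ≈ -360.98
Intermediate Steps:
r = √82/3 (r = √(110 - 28)/3 = √82/3 ≈ 3.0185)
(-237 + r) - 127 = (-237 + √82/3) - 127 = -364 + √82/3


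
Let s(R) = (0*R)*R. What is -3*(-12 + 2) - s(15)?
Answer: 30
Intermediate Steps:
s(R) = 0 (s(R) = 0*R = 0)
-3*(-12 + 2) - s(15) = -3*(-12 + 2) - 1*0 = -3*(-10) + 0 = 30 + 0 = 30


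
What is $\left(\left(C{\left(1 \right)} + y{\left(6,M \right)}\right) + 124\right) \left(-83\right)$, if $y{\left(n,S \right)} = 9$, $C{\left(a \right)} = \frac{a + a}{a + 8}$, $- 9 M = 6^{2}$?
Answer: $- \frac{99517}{9} \approx -11057.0$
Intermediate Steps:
$M = -4$ ($M = - \frac{6^{2}}{9} = \left(- \frac{1}{9}\right) 36 = -4$)
$C{\left(a \right)} = \frac{2 a}{8 + a}$
$\left(\left(C{\left(1 \right)} + y{\left(6,M \right)}\right) + 124\right) \left(-83\right) = \left(\left(2 \cdot 1 \frac{1}{8 + 1} + 9\right) + 124\right) \left(-83\right) = \left(\left(2 \cdot 1 \cdot \frac{1}{9} + 9\right) + 124\right) \left(-83\right) = \left(\left(\frac{2}{9} + 9\right) + 124\right) \left(-83\right) = \left(\frac{83}{9} + 124\right) \left(-83\right) = \frac{1199}{9} \left(-83\right) = - \frac{99517}{9}$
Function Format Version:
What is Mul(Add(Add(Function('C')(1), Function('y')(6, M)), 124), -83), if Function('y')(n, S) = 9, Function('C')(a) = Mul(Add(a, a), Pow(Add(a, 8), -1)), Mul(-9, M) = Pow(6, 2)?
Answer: Rational(-99517, 9) ≈ -11057.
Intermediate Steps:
M = -4 (M = Mul(Rational(-1, 9), Pow(6, 2)) = Mul(Rational(-1, 9), 36) = -4)
Function('C')(a) = Mul(2, a, Pow(Add(8, a), -1)) (Function('C')(a) = Mul(Mul(2, a), Pow(Add(8, a), -1)) = Mul(2, a, Pow(Add(8, a), -1)))
Mul(Add(Add(Function('C')(1), Function('y')(6, M)), 124), -83) = Mul(Add(Add(Mul(2, 1, Pow(Add(8, 1), -1)), 9), 124), -83) = Mul(Add(Add(Mul(2, 1, Pow(9, -1)), 9), 124), -83) = Mul(Add(Add(Mul(2, 1, Rational(1, 9)), 9), 124), -83) = Mul(Add(Add(Rational(2, 9), 9), 124), -83) = Mul(Add(Rational(83, 9), 124), -83) = Mul(Rational(1199, 9), -83) = Rational(-99517, 9)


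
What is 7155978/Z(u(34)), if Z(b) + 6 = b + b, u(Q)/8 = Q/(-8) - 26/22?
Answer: -39357879/511 ≈ -77021.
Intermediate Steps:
u(Q) = -104/11 - Q (u(Q) = 8*(Q/(-8) - 26/22) = 8*(Q*(-1/8) - 26*1/22) = 8*(-Q/8 - 13/11) = 8*(-13/11 - Q/8) = -104/11 - Q)
Z(b) = -6 + 2*b (Z(b) = -6 + (b + b) = -6 + 2*b)
7155978/Z(u(34)) = 7155978/(-6 + 2*(-104/11 - 1*34)) = 7155978/(-6 + 2*(-104/11 - 34)) = 7155978/(-6 + 2*(-478/11)) = 7155978/(-6 - 956/11) = 7155978/(-1022/11) = 7155978*(-11/1022) = -39357879/511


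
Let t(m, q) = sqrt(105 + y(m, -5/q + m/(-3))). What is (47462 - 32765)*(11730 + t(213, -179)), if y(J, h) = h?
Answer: 172395810 + 14697*sqrt(1090289)/179 ≈ 1.7248e+8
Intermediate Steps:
t(m, q) = sqrt(105 - 5/q - m/3) (t(m, q) = sqrt(105 + (-5/q + m/(-3))) = sqrt(105 + (-5/q + m*(-1/3))) = sqrt(105 + (-5/q - m/3)) = sqrt(105 - 5/q - m/3))
(47462 - 32765)*(11730 + t(213, -179)) = (47462 - 32765)*(11730 + sqrt(945 - 45/(-179) - 3*213)/3) = 14697*(11730 + sqrt(945 - 45*(-1/179) - 639)/3) = 14697*(11730 + sqrt(945 + 45/179 - 639)/3) = 14697*(11730 + sqrt(54819/179)/3) = 14697*(11730 + (3*sqrt(1090289)/179)/3) = 14697*(11730 + sqrt(1090289)/179) = 172395810 + 14697*sqrt(1090289)/179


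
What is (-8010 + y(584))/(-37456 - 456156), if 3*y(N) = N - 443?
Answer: 7963/493612 ≈ 0.016132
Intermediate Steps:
y(N) = -443/3 + N/3 (y(N) = (N - 443)/3 = (-443 + N)/3 = -443/3 + N/3)
(-8010 + y(584))/(-37456 - 456156) = (-8010 + (-443/3 + (1/3)*584))/(-37456 - 456156) = (-8010 + (-443/3 + 584/3))/(-493612) = (-8010 + 47)*(-1/493612) = -7963*(-1/493612) = 7963/493612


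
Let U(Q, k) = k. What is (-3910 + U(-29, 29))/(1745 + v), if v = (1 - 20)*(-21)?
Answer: -3881/2144 ≈ -1.8102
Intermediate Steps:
v = 399 (v = -19*(-21) = 399)
(-3910 + U(-29, 29))/(1745 + v) = (-3910 + 29)/(1745 + 399) = -3881/2144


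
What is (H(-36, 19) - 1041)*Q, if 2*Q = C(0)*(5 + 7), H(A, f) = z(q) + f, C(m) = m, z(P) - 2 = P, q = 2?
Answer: 0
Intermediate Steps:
z(P) = 2 + P
H(A, f) = 4 + f (H(A, f) = (2 + 2) + f = 4 + f)
Q = 0 (Q = (0*(5 + 7))/2 = (0*12)/2 = (½)*0 = 0)
(H(-36, 19) - 1041)*Q = ((4 + 19) - 1041)*0 = (23 - 1041)*0 = -1018*0 = 0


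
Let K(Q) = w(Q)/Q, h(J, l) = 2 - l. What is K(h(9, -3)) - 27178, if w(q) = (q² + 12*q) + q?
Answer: -27160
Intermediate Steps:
w(q) = q² + 13*q
K(Q) = 13 + Q (K(Q) = (Q*(13 + Q))/Q = 13 + Q)
K(h(9, -3)) - 27178 = (13 + (2 - 1*(-3))) - 27178 = (13 + (2 + 3)) - 27178 = (13 + 5) - 27178 = 18 - 27178 = -27160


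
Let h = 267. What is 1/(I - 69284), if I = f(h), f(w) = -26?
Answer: -1/69310 ≈ -1.4428e-5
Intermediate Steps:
I = -26
1/(I - 69284) = 1/(-26 - 69284) = 1/(-69310) = -1/69310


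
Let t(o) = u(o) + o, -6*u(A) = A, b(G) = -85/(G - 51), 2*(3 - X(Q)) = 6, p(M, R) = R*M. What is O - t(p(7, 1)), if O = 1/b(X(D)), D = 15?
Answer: -157/30 ≈ -5.2333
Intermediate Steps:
p(M, R) = M*R
X(Q) = 0 (X(Q) = 3 - ½*6 = 3 - 3 = 0)
b(G) = -85/(-51 + G)
u(A) = -A/6
t(o) = 5*o/6 (t(o) = -o/6 + o = 5*o/6)
O = ⅗ (O = 1/(-85/(-51 + 0)) = 1/(-85/(-51)) = 1/(-85*(-1/51)) = 1/(5/3) = ⅗ ≈ 0.60000)
O - t(p(7, 1)) = ⅗ - 5*7*1/6 = ⅗ - 5*7/6 = ⅗ - 1*35/6 = ⅗ - 35/6 = -157/30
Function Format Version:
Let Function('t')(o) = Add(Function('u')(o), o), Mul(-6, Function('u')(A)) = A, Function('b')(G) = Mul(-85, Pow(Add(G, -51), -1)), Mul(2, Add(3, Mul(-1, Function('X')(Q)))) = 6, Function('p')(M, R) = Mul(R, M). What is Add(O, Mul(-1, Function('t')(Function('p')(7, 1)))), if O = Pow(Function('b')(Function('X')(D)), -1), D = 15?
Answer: Rational(-157, 30) ≈ -5.2333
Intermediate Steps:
Function('p')(M, R) = Mul(M, R)
Function('X')(Q) = 0 (Function('X')(Q) = Add(3, Mul(Rational(-1, 2), 6)) = Add(3, -3) = 0)
Function('b')(G) = Mul(-85, Pow(Add(-51, G), -1))
Function('u')(A) = Mul(Rational(-1, 6), A)
Function('t')(o) = Mul(Rational(5, 6), o) (Function('t')(o) = Add(Mul(Rational(-1, 6), o), o) = Mul(Rational(5, 6), o))
O = Rational(3, 5) (O = Pow(Mul(-85, Pow(Add(-51, 0), -1)), -1) = Pow(Mul(-85, Pow(-51, -1)), -1) = Pow(Mul(-85, Rational(-1, 51)), -1) = Pow(Rational(5, 3), -1) = Rational(3, 5) ≈ 0.60000)
Add(O, Mul(-1, Function('t')(Function('p')(7, 1)))) = Add(Rational(3, 5), Mul(-1, Mul(Rational(5, 6), Mul(7, 1)))) = Add(Rational(3, 5), Mul(-1, Mul(Rational(5, 6), 7))) = Add(Rational(3, 5), Mul(-1, Rational(35, 6))) = Add(Rational(3, 5), Rational(-35, 6)) = Rational(-157, 30)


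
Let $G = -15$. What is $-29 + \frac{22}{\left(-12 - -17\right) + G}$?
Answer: $- \frac{156}{5} \approx -31.2$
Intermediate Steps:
$-29 + \frac{22}{\left(-12 - -17\right) + G} = -29 + \frac{22}{\left(-12 - -17\right) - 15} = -29 + \frac{22}{\left(-12 + 17\right) - 15} = -29 + \frac{22}{5 - 15} = -29 + \frac{22}{-10} = -29 + 22 \left(- \frac{1}{10}\right) = -29 - \frac{11}{5} = - \frac{156}{5}$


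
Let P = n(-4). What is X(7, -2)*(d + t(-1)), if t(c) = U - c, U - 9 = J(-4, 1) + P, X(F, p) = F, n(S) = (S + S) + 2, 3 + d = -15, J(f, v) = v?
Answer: -91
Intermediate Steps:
d = -18 (d = -3 - 15 = -18)
n(S) = 2 + 2*S (n(S) = 2*S + 2 = 2 + 2*S)
P = -6 (P = 2 + 2*(-4) = 2 - 8 = -6)
U = 4 (U = 9 + (1 - 6) = 9 - 5 = 4)
t(c) = 4 - c
X(7, -2)*(d + t(-1)) = 7*(-18 + (4 - 1*(-1))) = 7*(-18 + (4 + 1)) = 7*(-18 + 5) = 7*(-13) = -91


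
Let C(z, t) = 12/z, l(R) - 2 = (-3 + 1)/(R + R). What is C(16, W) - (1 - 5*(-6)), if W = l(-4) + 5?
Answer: -121/4 ≈ -30.250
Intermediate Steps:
l(R) = 2 - 1/R (l(R) = 2 + (-3 + 1)/(R + R) = 2 - 2*1/(2*R) = 2 - 1/R)
W = 29/4 (W = (2 - 1/(-4)) + 5 = (2 - 1*(-1/4)) + 5 = (2 + 1/4) + 5 = 9/4 + 5 = 29/4 ≈ 7.2500)
C(16, W) - (1 - 5*(-6)) = 12/16 - (1 - 5*(-6)) = 12*(1/16) - (1 + 30) = 3/4 - 1*31 = 3/4 - 31 = -121/4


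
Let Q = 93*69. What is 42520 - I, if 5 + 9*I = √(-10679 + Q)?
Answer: 382685/9 - I*√4262/9 ≈ 42521.0 - 7.2538*I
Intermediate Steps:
Q = 6417
I = -5/9 + I*√4262/9 (I = -5/9 + √(-10679 + 6417)/9 = -5/9 + √(-4262)/9 = -5/9 + (I*√4262)/9 = -5/9 + I*√4262/9 ≈ -0.55556 + 7.2538*I)
42520 - I = 42520 - (-5/9 + I*√4262/9) = 42520 + (5/9 - I*√4262/9) = 382685/9 - I*√4262/9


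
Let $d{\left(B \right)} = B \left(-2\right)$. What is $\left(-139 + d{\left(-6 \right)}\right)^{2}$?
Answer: $16129$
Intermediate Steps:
$d{\left(B \right)} = - 2 B$
$\left(-139 + d{\left(-6 \right)}\right)^{2} = \left(-139 - -12\right)^{2} = \left(-139 + 12\right)^{2} = \left(-127\right)^{2} = 16129$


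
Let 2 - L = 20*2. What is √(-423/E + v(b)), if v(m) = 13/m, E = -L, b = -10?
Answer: I*√112195/95 ≈ 3.5258*I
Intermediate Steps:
L = -38 (L = 2 - 20*2 = 2 - 1*40 = 2 - 40 = -38)
E = 38 (E = -1*(-38) = 38)
√(-423/E + v(b)) = √(-423/38 + 13/(-10)) = √(-423*1/38 + 13*(-⅒)) = √(-423/38 - 13/10) = √(-1181/95) = I*√112195/95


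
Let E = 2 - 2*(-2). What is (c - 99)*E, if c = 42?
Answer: -342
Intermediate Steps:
E = 6 (E = 2 + 4 = 6)
(c - 99)*E = (42 - 99)*6 = -57*6 = -342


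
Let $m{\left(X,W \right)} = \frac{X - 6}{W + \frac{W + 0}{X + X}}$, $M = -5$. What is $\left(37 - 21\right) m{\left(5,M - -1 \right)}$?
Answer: $\frac{40}{11} \approx 3.6364$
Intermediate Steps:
$m{\left(X,W \right)} = \frac{-6 + X}{W + \frac{W}{2 X}}$
$\left(37 - 21\right) m{\left(5,M - -1 \right)} = \left(37 - 21\right) 2 \cdot 5 \frac{1}{-5 - -1} \frac{1}{1 + 2 \cdot 5} \left(-6 + 5\right) = 16 \cdot 2 \cdot 5 \frac{1}{-5 + 1} \frac{1}{1 + 10} \left(-1\right) = 16 \cdot 2 \cdot 5 \frac{1}{-4} \cdot \frac{1}{11} \left(-1\right) = 16 \cdot 2 \cdot 5 \left(- \frac{1}{4}\right) \frac{1}{11} \left(-1\right) = 16 \cdot \frac{5}{22} = \frac{40}{11}$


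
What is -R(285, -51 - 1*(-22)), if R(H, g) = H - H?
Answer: 0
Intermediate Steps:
R(H, g) = 0
-R(285, -51 - 1*(-22)) = -1*0 = 0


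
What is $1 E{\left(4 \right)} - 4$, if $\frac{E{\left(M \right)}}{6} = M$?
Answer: $20$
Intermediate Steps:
$E{\left(M \right)} = 6 M$
$1 E{\left(4 \right)} - 4 = 1 \cdot 6 \cdot 4 - 4 = 1 \cdot 24 - 4 = 24 - 4 = 20$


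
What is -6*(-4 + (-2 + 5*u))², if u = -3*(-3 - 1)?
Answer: -17496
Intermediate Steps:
u = 12 (u = -3*(-4) = 12)
-6*(-4 + (-2 + 5*u))² = -6*(-4 + (-2 + 5*12))² = -6*(-4 + (-2 + 60))² = -6*(-4 + 58)² = -6*54² = -6*2916 = -17496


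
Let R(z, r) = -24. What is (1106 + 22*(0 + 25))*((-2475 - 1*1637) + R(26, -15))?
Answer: -6849216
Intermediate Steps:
(1106 + 22*(0 + 25))*((-2475 - 1*1637) + R(26, -15)) = (1106 + 22*(0 + 25))*((-2475 - 1*1637) - 24) = (1106 + 22*25)*((-2475 - 1637) - 24) = (1106 + 550)*(-4112 - 24) = 1656*(-4136) = -6849216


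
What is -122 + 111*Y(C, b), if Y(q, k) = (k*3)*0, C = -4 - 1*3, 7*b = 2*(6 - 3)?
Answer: -122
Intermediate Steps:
b = 6/7 (b = (2*(6 - 3))/7 = (2*3)/7 = (1/7)*6 = 6/7 ≈ 0.85714)
C = -7 (C = -4 - 3 = -7)
Y(q, k) = 0 (Y(q, k) = (3*k)*0 = 0)
-122 + 111*Y(C, b) = -122 + 111*0 = -122 + 0 = -122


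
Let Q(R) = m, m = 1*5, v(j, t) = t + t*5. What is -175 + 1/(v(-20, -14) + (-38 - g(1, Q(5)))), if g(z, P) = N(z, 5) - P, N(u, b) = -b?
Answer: -19601/112 ≈ -175.01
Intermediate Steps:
v(j, t) = 6*t (v(j, t) = t + 5*t = 6*t)
m = 5
Q(R) = 5
g(z, P) = -5 - P (g(z, P) = -1*5 - P = -5 - P)
-175 + 1/(v(-20, -14) + (-38 - g(1, Q(5)))) = -175 + 1/(6*(-14) + (-38 - (-5 - 1*5))) = -175 + 1/(-84 + (-38 - (-5 - 5))) = -175 + 1/(-84 + (-38 - 1*(-10))) = -175 + 1/(-84 + (-38 + 10)) = -175 + 1/(-84 - 28) = -175 + 1/(-112) = -175 - 1/112 = -19601/112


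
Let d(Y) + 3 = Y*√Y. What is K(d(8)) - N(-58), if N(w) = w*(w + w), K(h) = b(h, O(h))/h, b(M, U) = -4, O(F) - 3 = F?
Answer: -3384196/503 - 64*√2/503 ≈ -6728.2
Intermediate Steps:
O(F) = 3 + F
d(Y) = -3 + Y^(3/2) (d(Y) = -3 + Y*√Y = -3 + Y^(3/2))
K(h) = -4/h
N(w) = 2*w² (N(w) = w*(2*w) = 2*w²)
K(d(8)) - N(-58) = -4/(-3 + 8^(3/2)) - 2*(-58)² = -4/(-3 + 16*√2) - 2*3364 = -4/(-3 + 16*√2) - 1*6728 = -4/(-3 + 16*√2) - 6728 = -6728 - 4/(-3 + 16*√2)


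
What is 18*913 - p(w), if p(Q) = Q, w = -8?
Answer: 16442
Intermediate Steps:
18*913 - p(w) = 18*913 - 1*(-8) = 16434 + 8 = 16442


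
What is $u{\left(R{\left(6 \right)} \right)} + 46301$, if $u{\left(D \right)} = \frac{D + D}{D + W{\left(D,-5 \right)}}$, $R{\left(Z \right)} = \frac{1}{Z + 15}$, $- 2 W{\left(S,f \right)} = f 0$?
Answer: $46303$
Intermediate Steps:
$W{\left(S,f \right)} = 0$ ($W{\left(S,f \right)} = - \frac{f 0}{2} = \left(- \frac{1}{2}\right) 0 = 0$)
$R{\left(Z \right)} = \frac{1}{15 + Z}$
$u{\left(D \right)} = 2$ ($u{\left(D \right)} = \frac{D + D}{D + 0} = \frac{2 D}{D} = 2$)
$u{\left(R{\left(6 \right)} \right)} + 46301 = 2 + 46301 = 46303$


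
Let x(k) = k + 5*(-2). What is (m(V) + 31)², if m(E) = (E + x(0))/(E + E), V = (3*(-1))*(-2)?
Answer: 8464/9 ≈ 940.44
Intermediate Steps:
V = 6 (V = -3*(-2) = 6)
x(k) = -10 + k (x(k) = k - 10 = -10 + k)
m(E) = (-10 + E)/(2*E) (m(E) = (E + (-10 + 0))/(E + E) = (E - 10)/((2*E)) = (-10 + E)*(1/(2*E)) = (-10 + E)/(2*E))
(m(V) + 31)² = ((½)*(-10 + 6)/6 + 31)² = ((½)*(⅙)*(-4) + 31)² = (-⅓ + 31)² = (92/3)² = 8464/9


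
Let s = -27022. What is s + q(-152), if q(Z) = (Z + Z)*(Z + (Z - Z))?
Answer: 19186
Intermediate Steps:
q(Z) = 2*Z**2 (q(Z) = (2*Z)*(Z + 0) = (2*Z)*Z = 2*Z**2)
s + q(-152) = -27022 + 2*(-152)**2 = -27022 + 2*23104 = -27022 + 46208 = 19186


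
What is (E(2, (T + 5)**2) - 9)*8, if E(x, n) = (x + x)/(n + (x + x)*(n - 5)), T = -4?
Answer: -1112/15 ≈ -74.133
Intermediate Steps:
E(x, n) = 2*x/(n + 2*x*(-5 + n)) (E(x, n) = (2*x)/(n + (2*x)*(-5 + n)) = (2*x)/(n + 2*x*(-5 + n)) = 2*x/(n + 2*x*(-5 + n)))
(E(2, (T + 5)**2) - 9)*8 = (2*2/((-4 + 5)**2 - 10*2 + 2*(-4 + 5)**2*2) - 9)*8 = (2*2/(1**2 - 20 + 2*1**2*2) - 9)*8 = (2*2/(1 - 20 + 2*1*2) - 9)*8 = (2*2/(1 - 20 + 4) - 9)*8 = (2*2/(-15) - 9)*8 = (2*2*(-1/15) - 9)*8 = (-4/15 - 9)*8 = -139/15*8 = -1112/15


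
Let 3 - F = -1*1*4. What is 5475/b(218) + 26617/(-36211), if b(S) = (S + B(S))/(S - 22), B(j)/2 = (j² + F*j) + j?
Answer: 6038248147/595996849 ≈ 10.131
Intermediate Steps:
F = 7 (F = 3 - (-1*1)*4 = 3 - (-1)*4 = 3 - 1*(-4) = 3 + 4 = 7)
B(j) = 2*j² + 16*j (B(j) = 2*((j² + 7*j) + j) = 2*(j² + 8*j) = 2*j² + 16*j)
b(S) = (S + 2*S*(8 + S))/(-22 + S) (b(S) = (S + 2*S*(8 + S))/(S - 22) = (S + 2*S*(8 + S))/(-22 + S))
5475/b(218) + 26617/(-36211) = 5475/((218*(17 + 2*218)/(-22 + 218))) + 26617/(-36211) = 5475/((218*(17 + 436)/196)) + 26617*(-1/36211) = 5475/((218*(1/196)*453)) - 26617/36211 = 5475/(49377/98) - 26617/36211 = 5475*(98/49377) - 26617/36211 = 178850/16459 - 26617/36211 = 6038248147/595996849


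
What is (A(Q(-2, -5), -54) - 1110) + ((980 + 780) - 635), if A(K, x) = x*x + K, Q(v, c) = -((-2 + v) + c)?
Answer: 2940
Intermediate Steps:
Q(v, c) = 2 - c - v (Q(v, c) = -(-2 + c + v) = 2 - c - v)
A(K, x) = K + x² (A(K, x) = x² + K = K + x²)
(A(Q(-2, -5), -54) - 1110) + ((980 + 780) - 635) = (((2 - 1*(-5) - 1*(-2)) + (-54)²) - 1110) + ((980 + 780) - 635) = (((2 + 5 + 2) + 2916) - 1110) + (1760 - 635) = ((9 + 2916) - 1110) + 1125 = (2925 - 1110) + 1125 = 1815 + 1125 = 2940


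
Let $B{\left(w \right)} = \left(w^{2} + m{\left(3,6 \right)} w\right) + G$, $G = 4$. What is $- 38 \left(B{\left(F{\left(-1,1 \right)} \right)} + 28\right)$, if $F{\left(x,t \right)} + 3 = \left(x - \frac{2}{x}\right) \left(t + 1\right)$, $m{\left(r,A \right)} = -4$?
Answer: $-1406$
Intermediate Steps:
$F{\left(x,t \right)} = -3 + \left(1 + t\right) \left(x - \frac{2}{x}\right)$ ($F{\left(x,t \right)} = -3 + \left(x - \frac{2}{x}\right) \left(t + 1\right) = -3 + \left(x - \frac{2}{x}\right) \left(1 + t\right) = -3 + \left(1 + t\right) \left(x - \frac{2}{x}\right)$)
$B{\left(w \right)} = 4 + w^{2} - 4 w$ ($B{\left(w \right)} = \left(w^{2} - 4 w\right) + 4 = 4 + w^{2} - 4 w$)
$- 38 \left(B{\left(F{\left(-1,1 \right)} \right)} + 28\right) = - 38 \left(\left(4 + \left(\frac{-2 - 2 - \left(-3 - 1 + 1 \left(-1\right)\right)}{-1}\right)^{2} - 4 \frac{-2 - 2 - \left(-3 - 1 + 1 \left(-1\right)\right)}{-1}\right) + 28\right) = - 38 \left(\left(4 + \left(- (-2 - 2 - \left(-3 - 1 - 1\right))\right)^{2} - 4 \left(- (-2 - 2 - \left(-3 - 1 - 1\right))\right)\right) + 28\right) = - 38 \left(\left(4 + \left(- (-2 - 2 - -5)\right)^{2} - 4 \left(- (-2 - 2 - -5)\right)\right) + 28\right) = - 38 \left(\left(4 + \left(- (-2 - 2 + 5)\right)^{2} - 4 \left(- (-2 - 2 + 5)\right)\right) + 28\right) = - 38 \left(\left(4 + \left(\left(-1\right) 1\right)^{2} - 4 \left(\left(-1\right) 1\right)\right) + 28\right) = - 38 \left(\left(4 + \left(-1\right)^{2} - -4\right) + 28\right) = - 38 \left(\left(4 + 1 + 4\right) + 28\right) = - 38 \left(9 + 28\right) = \left(-38\right) 37 = -1406$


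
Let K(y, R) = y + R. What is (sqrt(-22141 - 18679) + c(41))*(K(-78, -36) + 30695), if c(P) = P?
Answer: 1253821 + 61162*I*sqrt(10205) ≈ 1.2538e+6 + 6.1786e+6*I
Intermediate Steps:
K(y, R) = R + y
(sqrt(-22141 - 18679) + c(41))*(K(-78, -36) + 30695) = (sqrt(-22141 - 18679) + 41)*((-36 - 78) + 30695) = (sqrt(-40820) + 41)*(-114 + 30695) = (2*I*sqrt(10205) + 41)*30581 = (41 + 2*I*sqrt(10205))*30581 = 1253821 + 61162*I*sqrt(10205)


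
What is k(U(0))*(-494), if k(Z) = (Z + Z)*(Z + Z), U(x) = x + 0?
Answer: 0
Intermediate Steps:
U(x) = x
k(Z) = 4*Z**2 (k(Z) = (2*Z)*(2*Z) = 4*Z**2)
k(U(0))*(-494) = (4*0**2)*(-494) = (4*0)*(-494) = 0*(-494) = 0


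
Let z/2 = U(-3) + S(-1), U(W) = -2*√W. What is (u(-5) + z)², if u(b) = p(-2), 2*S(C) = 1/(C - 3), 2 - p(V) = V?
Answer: (15 - 16*I*√3)²/16 ≈ -33.938 - 51.962*I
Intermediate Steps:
p(V) = 2 - V
S(C) = 1/(2*(-3 + C)) (S(C) = 1/(2*(C - 3)) = 1/(2*(-3 + C)))
z = -¼ - 4*I*√3 (z = 2*(-2*I*√3 + 1/(2*(-3 - 1))) = 2*(-2*I*√3 + (½)/(-4)) = 2*(-2*I*√3 + (½)*(-¼)) = 2*(-2*I*√3 - ⅛) = 2*(-⅛ - 2*I*√3) = -¼ - 4*I*√3 ≈ -0.25 - 6.9282*I)
u(b) = 4 (u(b) = 2 - 1*(-2) = 2 + 2 = 4)
(u(-5) + z)² = (4 + (-¼ - 4*I*√3))² = (15/4 - 4*I*√3)²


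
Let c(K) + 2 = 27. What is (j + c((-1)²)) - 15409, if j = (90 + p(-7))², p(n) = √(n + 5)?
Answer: -7286 + 180*I*√2 ≈ -7286.0 + 254.56*I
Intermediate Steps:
c(K) = 25 (c(K) = -2 + 27 = 25)
p(n) = √(5 + n)
j = (90 + I*√2)² (j = (90 + √(5 - 7))² = (90 + √(-2))² = (90 + I*√2)² ≈ 8098.0 + 254.56*I)
(j + c((-1)²)) - 15409 = ((90 + I*√2)² + 25) - 15409 = (25 + (90 + I*√2)²) - 15409 = -15384 + (90 + I*√2)²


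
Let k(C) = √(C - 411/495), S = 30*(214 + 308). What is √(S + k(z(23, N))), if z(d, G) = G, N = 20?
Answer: √(426343500 + 165*√521895)/165 ≈ 125.16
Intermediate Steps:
S = 15660 (S = 30*522 = 15660)
k(C) = √(-137/165 + C) (k(C) = √(C - 411*1/495) = √(C - 137/165) = √(-137/165 + C))
√(S + k(z(23, N))) = √(15660 + √(-22605 + 27225*20)/165) = √(15660 + √(-22605 + 544500)/165) = √(15660 + √521895/165)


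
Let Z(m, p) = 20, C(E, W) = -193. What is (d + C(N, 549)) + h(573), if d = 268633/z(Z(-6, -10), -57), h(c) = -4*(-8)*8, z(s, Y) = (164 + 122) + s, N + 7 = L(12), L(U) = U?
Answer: 287911/306 ≈ 940.89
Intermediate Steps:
N = 5 (N = -7 + 12 = 5)
z(s, Y) = 286 + s
h(c) = 256 (h(c) = 32*8 = 256)
d = 268633/306 (d = 268633/(286 + 20) = 268633/306 ≈ 877.89)
(d + C(N, 549)) + h(573) = (268633/306 - 193) + 256 = 209575/306 + 256 = 287911/306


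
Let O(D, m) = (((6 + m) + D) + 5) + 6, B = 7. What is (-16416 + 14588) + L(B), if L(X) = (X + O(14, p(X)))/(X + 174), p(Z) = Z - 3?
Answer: -330826/181 ≈ -1827.8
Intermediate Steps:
p(Z) = -3 + Z
O(D, m) = 17 + D + m (O(D, m) = ((6 + D + m) + 5) + 6 = (11 + D + m) + 6 = 17 + D + m)
L(X) = (28 + 2*X)/(174 + X) (L(X) = (X + (17 + 14 + (-3 + X)))/(X + 174) = (X + (28 + X))/(174 + X) = (28 + 2*X)/(174 + X))
(-16416 + 14588) + L(B) = (-16416 + 14588) + 2*(14 + 7)/(174 + 7) = -1828 + 2*21/181 = -1828 + 2*(1/181)*21 = -1828 + 42/181 = -330826/181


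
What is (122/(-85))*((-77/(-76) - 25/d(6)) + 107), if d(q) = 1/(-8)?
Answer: -83997/190 ≈ -442.09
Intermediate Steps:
d(q) = -⅛ (d(q) = 1*(-⅛) = -⅛)
(122/(-85))*((-77/(-76) - 25/d(6)) + 107) = (122/(-85))*((-77/(-76) - 25/(-⅛)) + 107) = (122*(-1/85))*((-77*(-1/76) - 25*(-8)) + 107) = -122*((77/76 + 200) + 107)/85 = -122*(15277/76 + 107)/85 = -122/85*23409/76 = -83997/190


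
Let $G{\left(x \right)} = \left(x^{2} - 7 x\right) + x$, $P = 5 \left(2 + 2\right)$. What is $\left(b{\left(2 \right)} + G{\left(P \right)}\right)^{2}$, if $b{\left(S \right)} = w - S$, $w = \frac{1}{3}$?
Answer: $\frac{697225}{9} \approx 77470.0$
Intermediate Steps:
$w = \frac{1}{3} \approx 0.33333$
$b{\left(S \right)} = \frac{1}{3} - S$
$P = 20$ ($P = 5 \cdot 4 = 20$)
$G{\left(x \right)} = x^{2} - 6 x$
$\left(b{\left(2 \right)} + G{\left(P \right)}\right)^{2} = \left(\left(\frac{1}{3} - 2\right) + 20 \left(-6 + 20\right)\right)^{2} = \left(\left(\frac{1}{3} - 2\right) + 20 \cdot 14\right)^{2} = \left(- \frac{5}{3} + 280\right)^{2} = \left(\frac{835}{3}\right)^{2} = \frac{697225}{9}$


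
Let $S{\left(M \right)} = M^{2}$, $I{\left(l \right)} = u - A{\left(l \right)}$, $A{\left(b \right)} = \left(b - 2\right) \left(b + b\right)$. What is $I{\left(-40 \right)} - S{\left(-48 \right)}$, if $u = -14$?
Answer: $-5678$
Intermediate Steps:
$A{\left(b \right)} = 2 b \left(-2 + b\right)$ ($A{\left(b \right)} = \left(-2 + b\right) 2 b = 2 b \left(-2 + b\right)$)
$I{\left(l \right)} = -14 - 2 l \left(-2 + l\right)$
$I{\left(-40 \right)} - S{\left(-48 \right)} = \left(-14 - - 80 \left(-2 - 40\right)\right) - \left(-48\right)^{2} = \left(-14 - \left(-80\right) \left(-42\right)\right) - 2304 = \left(-14 - 3360\right) - 2304 = -3374 - 2304 = -5678$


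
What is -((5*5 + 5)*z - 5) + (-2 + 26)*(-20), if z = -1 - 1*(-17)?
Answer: -955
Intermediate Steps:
z = 16 (z = -1 + 17 = 16)
-((5*5 + 5)*z - 5) + (-2 + 26)*(-20) = -((5*5 + 5)*16 - 5) + (-2 + 26)*(-20) = -((25 + 5)*16 - 5) + 24*(-20) = -(30*16 - 5) - 480 = -(480 - 5) - 480 = -1*475 - 480 = -475 - 480 = -955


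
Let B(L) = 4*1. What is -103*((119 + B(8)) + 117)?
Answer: -24720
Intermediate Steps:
B(L) = 4
-103*((119 + B(8)) + 117) = -103*((119 + 4) + 117) = -103*(123 + 117) = -103*240 = -24720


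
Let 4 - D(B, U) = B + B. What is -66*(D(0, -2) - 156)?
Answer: 10032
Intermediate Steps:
D(B, U) = 4 - 2*B (D(B, U) = 4 - (B + B) = 4 - 2*B)
-66*(D(0, -2) - 156) = -66*((4 - 2*0) - 156) = -66*((4 + 0) - 156) = -66*(4 - 156) = -66*(-152) = 10032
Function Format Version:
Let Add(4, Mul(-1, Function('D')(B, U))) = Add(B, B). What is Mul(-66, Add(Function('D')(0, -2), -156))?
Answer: 10032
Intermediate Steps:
Function('D')(B, U) = Add(4, Mul(-2, B)) (Function('D')(B, U) = Add(4, Mul(-1, Add(B, B))) = Add(4, Mul(-1, Mul(2, B))) = Add(4, Mul(-2, B)))
Mul(-66, Add(Function('D')(0, -2), -156)) = Mul(-66, Add(Add(4, Mul(-2, 0)), -156)) = Mul(-66, Add(Add(4, 0), -156)) = Mul(-66, Add(4, -156)) = Mul(-66, -152) = 10032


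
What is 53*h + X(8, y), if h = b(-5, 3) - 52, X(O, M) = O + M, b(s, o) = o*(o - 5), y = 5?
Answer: -3061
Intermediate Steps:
b(s, o) = o*(-5 + o)
X(O, M) = M + O
h = -58 (h = 3*(-5 + 3) - 52 = 3*(-2) - 52 = -6 - 52 = -58)
53*h + X(8, y) = 53*(-58) + (5 + 8) = -3074 + 13 = -3061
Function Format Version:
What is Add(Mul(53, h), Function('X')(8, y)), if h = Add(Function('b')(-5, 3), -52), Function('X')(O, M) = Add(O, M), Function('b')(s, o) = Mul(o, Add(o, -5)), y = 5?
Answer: -3061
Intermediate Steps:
Function('b')(s, o) = Mul(o, Add(-5, o))
Function('X')(O, M) = Add(M, O)
h = -58 (h = Add(Mul(3, Add(-5, 3)), -52) = Add(Mul(3, -2), -52) = Add(-6, -52) = -58)
Add(Mul(53, h), Function('X')(8, y)) = Add(Mul(53, -58), Add(5, 8)) = Add(-3074, 13) = -3061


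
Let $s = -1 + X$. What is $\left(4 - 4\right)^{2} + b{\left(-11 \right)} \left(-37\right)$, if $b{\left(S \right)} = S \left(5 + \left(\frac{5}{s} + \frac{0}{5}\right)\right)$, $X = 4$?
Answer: $\frac{8140}{3} \approx 2713.3$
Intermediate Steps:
$s = 3$ ($s = -1 + 4 = 3$)
$b{\left(S \right)} = \frac{20 S}{3}$ ($b{\left(S \right)} = S \left(5 + \left(\frac{5}{3} + \frac{0}{5}\right)\right) = S \left(5 + \left(5 \cdot \frac{1}{3} + 0 \cdot \frac{1}{5}\right)\right) = S \left(5 + \left(\frac{5}{3} + 0\right)\right) = S \left(5 + \frac{5}{3}\right) = S \frac{20}{3} = \frac{20 S}{3}$)
$\left(4 - 4\right)^{2} + b{\left(-11 \right)} \left(-37\right) = \left(4 - 4\right)^{2} + \frac{20}{3} \left(-11\right) \left(-37\right) = 0^{2} - - \frac{8140}{3} = 0 + \frac{8140}{3} = \frac{8140}{3}$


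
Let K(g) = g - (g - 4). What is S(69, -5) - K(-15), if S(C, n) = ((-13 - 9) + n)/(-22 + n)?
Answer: -3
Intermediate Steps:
K(g) = 4 (K(g) = g - (-4 + g) = g + (4 - g) = 4)
S(C, n) = 1 (S(C, n) = (-22 + n)/(-22 + n) = 1)
S(69, -5) - K(-15) = 1 - 1*4 = 1 - 4 = -3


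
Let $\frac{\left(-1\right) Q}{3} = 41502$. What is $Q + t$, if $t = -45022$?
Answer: $-169528$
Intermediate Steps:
$Q = -124506$ ($Q = \left(-3\right) 41502 = -124506$)
$Q + t = -124506 - 45022 = -169528$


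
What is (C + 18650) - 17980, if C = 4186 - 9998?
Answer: -5142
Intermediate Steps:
C = -5812
(C + 18650) - 17980 = (-5812 + 18650) - 17980 = 12838 - 17980 = -5142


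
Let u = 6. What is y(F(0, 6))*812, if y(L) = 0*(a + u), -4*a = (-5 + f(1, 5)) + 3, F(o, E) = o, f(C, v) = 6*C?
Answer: 0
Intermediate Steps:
a = -1 (a = -((-5 + 6*1) + 3)/4 = -((-5 + 6) + 3)/4 = -(1 + 3)/4 = -1/4*4 = -1)
y(L) = 0 (y(L) = 0*(-1 + 6) = 0*5 = 0)
y(F(0, 6))*812 = 0*812 = 0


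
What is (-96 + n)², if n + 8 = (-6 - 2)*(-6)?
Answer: 3136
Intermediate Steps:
n = 40 (n = -8 + (-6 - 2)*(-6) = -8 - 8*(-6) = -8 + 48 = 40)
(-96 + n)² = (-96 + 40)² = (-56)² = 3136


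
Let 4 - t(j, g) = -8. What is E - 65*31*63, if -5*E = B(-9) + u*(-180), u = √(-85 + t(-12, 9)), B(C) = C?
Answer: -634716/5 + 36*I*√73 ≈ -1.2694e+5 + 307.58*I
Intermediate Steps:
t(j, g) = 12 (t(j, g) = 4 - 1*(-8) = 4 + 8 = 12)
u = I*√73 (u = √(-85 + 12) = √(-73) = I*√73 ≈ 8.544*I)
E = 9/5 + 36*I*√73 (E = -(-9 + (I*√73)*(-180))/5 = -(-9 - 180*I*√73)/5 = 9/5 + 36*I*√73 ≈ 1.8 + 307.58*I)
E - 65*31*63 = (9/5 + 36*I*√73) - 65*31*63 = (9/5 + 36*I*√73) - 2015*63 = (9/5 + 36*I*√73) - 1*126945 = (9/5 + 36*I*√73) - 126945 = -634716/5 + 36*I*√73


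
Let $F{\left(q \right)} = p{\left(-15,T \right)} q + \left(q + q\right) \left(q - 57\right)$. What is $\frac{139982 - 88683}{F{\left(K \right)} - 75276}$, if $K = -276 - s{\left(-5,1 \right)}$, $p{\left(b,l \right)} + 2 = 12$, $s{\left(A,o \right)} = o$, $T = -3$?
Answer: $\frac{51299}{106990} \approx 0.47947$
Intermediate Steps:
$p{\left(b,l \right)} = 10$ ($p{\left(b,l \right)} = -2 + 12 = 10$)
$K = -277$ ($K = -276 - 1 = -277$)
$F{\left(q \right)} = 10 q + 2 q \left(-57 + q\right)$ ($F{\left(q \right)} = 10 q + \left(q + q\right) \left(q - 57\right) = 10 q + 2 q \left(-57 + q\right)$)
$\frac{139982 - 88683}{F{\left(K \right)} - 75276} = \frac{139982 - 88683}{2 \left(-277\right) \left(-52 - 277\right) - 75276} = \frac{51299}{2 \left(-277\right) \left(-329\right) - 75276} = \frac{51299}{182266 - 75276} = \frac{51299}{106990}$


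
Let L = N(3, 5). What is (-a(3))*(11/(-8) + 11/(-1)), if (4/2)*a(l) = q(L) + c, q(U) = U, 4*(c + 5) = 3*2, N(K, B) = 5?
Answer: 297/32 ≈ 9.2813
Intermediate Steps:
c = -7/2 (c = -5 + (3*2)/4 = -5 + (¼)*6 = -5 + 3/2 = -7/2 ≈ -3.5000)
L = 5
a(l) = ¾ (a(l) = (5 - 7/2)/2 = (½)*(3/2) = ¾)
(-a(3))*(11/(-8) + 11/(-1)) = (-1*¾)*(11/(-8) + 11/(-1)) = -3*(11*(-⅛) + 11*(-1))/4 = -3*(-11/8 - 11)/4 = -¾*(-99/8) = 297/32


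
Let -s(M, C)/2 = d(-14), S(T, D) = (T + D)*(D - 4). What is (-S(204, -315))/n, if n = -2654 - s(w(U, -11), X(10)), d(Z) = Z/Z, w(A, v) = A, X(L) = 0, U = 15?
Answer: 11803/884 ≈ 13.352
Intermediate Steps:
S(T, D) = (-4 + D)*(D + T) (S(T, D) = (D + T)*(-4 + D) = (-4 + D)*(D + T))
d(Z) = 1
s(M, C) = -2 (s(M, C) = -2*1 = -2)
n = -2652 (n = -2654 - 1*(-2) = -2654 + 2 = -2652)
(-S(204, -315))/n = -((-315)² - 4*(-315) - 4*204 - 315*204)/(-2652) = -(99225 + 1260 - 816 - 64260)*(-1/2652) = -1*35409*(-1/2652) = -35409*(-1/2652) = 11803/884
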